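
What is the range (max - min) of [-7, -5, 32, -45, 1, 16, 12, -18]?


Maximum value: 32
Minimum value: -45
Range = 32 - (-45) = 77
Final answer: 77


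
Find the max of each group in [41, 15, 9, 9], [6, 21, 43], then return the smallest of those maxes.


Find max of each group:
  Group 1: [41, 15, 9, 9] -> max = 41
  Group 2: [6, 21, 43] -> max = 43
Maxes: [41, 43]
Minimum of maxes = 41
Final answer: 41


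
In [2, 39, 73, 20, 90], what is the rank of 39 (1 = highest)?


Sort descending: [90, 73, 39, 20, 2]
Find 39 in the sorted list.
39 is at position 3.
Final answer: 3


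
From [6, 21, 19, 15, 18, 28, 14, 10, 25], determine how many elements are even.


Check each element:
  6 is even
  21 is odd
  19 is odd
  15 is odd
  18 is even
  28 is even
  14 is even
  10 is even
  25 is odd
Evens: [6, 18, 28, 14, 10]
Count of evens = 5
Final answer: 5


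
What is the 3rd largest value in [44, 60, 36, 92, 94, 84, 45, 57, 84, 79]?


Sort descending: [94, 92, 84, 84, 79, 60, 57, 45, 44, 36]
The 3rd element (1-indexed) is at index 2.
Value = 84
Final answer: 84


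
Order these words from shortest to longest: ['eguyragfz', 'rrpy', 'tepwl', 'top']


Compute lengths:
  'eguyragfz' has length 9
  'rrpy' has length 4
  'tepwl' has length 5
  'top' has length 3
Lengths in increasing order: 3 < 4 < 5 < 9
Listing the words in that order gives the answer.
Final answer: ['top', 'rrpy', 'tepwl', 'eguyragfz']


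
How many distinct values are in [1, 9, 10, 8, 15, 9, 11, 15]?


List all unique values:
Distinct values: [1, 8, 9, 10, 11, 15]
Count = 6
Final answer: 6


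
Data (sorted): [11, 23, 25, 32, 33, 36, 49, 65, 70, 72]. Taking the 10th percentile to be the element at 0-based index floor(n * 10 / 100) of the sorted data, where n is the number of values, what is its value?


The dataset has n = 10 elements.
Index = floor(10 * 10 / 100) = floor(100 / 100) = floor(1) = 1
Counting from index 0 in the sorted data, the element at index 1 is 23.
Final answer: 23


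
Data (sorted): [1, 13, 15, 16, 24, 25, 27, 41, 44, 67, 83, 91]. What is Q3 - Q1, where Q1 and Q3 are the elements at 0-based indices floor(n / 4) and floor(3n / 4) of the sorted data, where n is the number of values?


The data has n = 12 elements.
Q1 index = floor(12 / 4) = floor(3) = 3; Q3 index = floor(3 * 12 / 4) = floor(9) = 9
Q1 = element at index 3 = 16
Q3 = element at index 9 = 67
IQR = 67 - 16 = 51
Final answer: 51


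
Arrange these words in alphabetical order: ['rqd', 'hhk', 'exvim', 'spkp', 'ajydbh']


Compare strings character by character (the first differing letter decides):
  'ajydbh' < 'exvim' since 'a' < 'e' at position 1
  'exvim' < 'hhk' since 'e' < 'h' at position 1
  'hhk' < 'rqd' since 'h' < 'r' at position 1
  'rqd' < 'spkp' since 'r' < 's' at position 1
Chaining these comparisons gives the alphabetical order.
Final answer: ['ajydbh', 'exvim', 'hhk', 'rqd', 'spkp']


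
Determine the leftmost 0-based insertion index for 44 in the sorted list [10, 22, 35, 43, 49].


List is sorted: [10, 22, 35, 43, 49]
We need the leftmost position where 44 can be inserted, i.e. the first index whose element is >= 44 (or the end of the list if none is).
Binary search with low=0, high=5 (0-based indices):
  low=0, high=5, mid=2: a[2]=35 < 44, so low = 3
  low=3, high=5, mid=4: a[4]=49 >= 44, so high = 4
  low=3, high=4, mid=3: a[3]=43 < 44, so low = 4
Now low = high = 4, so the insertion index is 4.
Final answer: 4


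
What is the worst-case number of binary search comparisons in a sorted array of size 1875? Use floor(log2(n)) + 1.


Binary search halves the search space each step.
Maximum comparisons = floor(log2(1875)) + 1
log2(1875) = 10.8727
floor(log2(1875)) = 10, so 10 + 1 = 11
Final answer: 11


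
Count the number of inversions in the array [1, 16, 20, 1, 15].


For each element, count the later elements that are smaller than it:
  1 (index 0): smaller elements after it = [] -> 0
  16 (index 1): smaller elements after it = [1, 15] -> 2
  20 (index 2): smaller elements after it = [1, 15] -> 2
  1 (index 3): smaller elements after it = [] -> 0
Total inversions = 0 + 2 + 2 + 0 = 4
Final answer: 4


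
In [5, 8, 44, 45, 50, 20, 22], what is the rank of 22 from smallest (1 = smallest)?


Sort ascending: [5, 8, 20, 22, 44, 45, 50]
Find 22 in the sorted list.
22 is at position 4 (1-indexed).
Final answer: 4


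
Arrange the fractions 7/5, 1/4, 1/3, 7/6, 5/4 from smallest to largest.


Convert to decimal for comparison:
  7/5 = 1.4
  1/4 = 0.25
  1/3 = 0.3333
  7/6 = 1.1667
  5/4 = 1.25
Decimals in increasing order: 0.25 < 0.3333 < 1.1667 < 1.25 < 1.4
Writing each back as its fraction gives the sorted order.
Final answer: 1/4, 1/3, 7/6, 5/4, 7/5


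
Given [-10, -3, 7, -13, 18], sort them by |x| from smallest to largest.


Compute absolute values:
  |-10| = 10
  |-3| = 3
  |7| = 7
  |-13| = 13
  |18| = 18
Absolute values in increasing order: 3 < 7 < 10 < 13 < 18
Listing the original numbers in that order gives the answer.
Final answer: [-3, 7, -10, -13, 18]


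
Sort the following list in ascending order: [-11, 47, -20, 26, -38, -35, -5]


Original list: [-11, 47, -20, 26, -38, -35, -5]
Repeatedly take the smallest remaining element:
  Remaining [-11, 47, -20, 26, -38, -35, -5] -> smallest is -38
  Remaining [-11, 47, -20, 26, -35, -5] -> smallest is -35
  Remaining [-11, 47, -20, 26, -5] -> smallest is -20
  Remaining [-11, 47, 26, -5] -> smallest is -11
  Remaining [47, 26, -5] -> smallest is -5
  Remaining [47, 26] -> smallest is 26
  Remaining [47] -> smallest is 47
Collecting the picks in order gives the sorted list.
Final answer: [-38, -35, -20, -11, -5, 26, 47]


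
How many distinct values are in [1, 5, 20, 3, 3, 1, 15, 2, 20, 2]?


List all unique values:
Distinct values: [1, 2, 3, 5, 15, 20]
Count = 6
Final answer: 6


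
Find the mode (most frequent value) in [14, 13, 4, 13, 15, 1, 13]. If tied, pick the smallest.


Count the frequency of each value:
  1 appears 1 time(s)
  4 appears 1 time(s)
  13 appears 3 time(s)
  14 appears 1 time(s)
  15 appears 1 time(s)
Maximum frequency is 3.
Only 13 reaches that frequency, so it is the mode.
Final answer: 13


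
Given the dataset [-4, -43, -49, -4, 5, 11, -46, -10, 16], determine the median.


First, sort the list: [-49, -46, -43, -10, -4, -4, 5, 11, 16]
The list has 9 elements (odd count).
The middle index is 4 (0-based), and the element there is -4.
Final answer: -4


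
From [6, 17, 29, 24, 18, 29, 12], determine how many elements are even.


Check each element:
  6 is even
  17 is odd
  29 is odd
  24 is even
  18 is even
  29 is odd
  12 is even
Evens: [6, 24, 18, 12]
Count of evens = 4
Final answer: 4


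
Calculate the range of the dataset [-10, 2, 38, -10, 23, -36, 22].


Maximum value: 38
Minimum value: -36
Range = 38 - (-36) = 74
Final answer: 74


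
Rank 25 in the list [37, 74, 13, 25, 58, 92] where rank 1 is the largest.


Sort descending: [92, 74, 58, 37, 25, 13]
Find 25 in the sorted list.
25 is at position 5.
Final answer: 5


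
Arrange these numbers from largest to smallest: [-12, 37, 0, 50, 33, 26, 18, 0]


Original list: [-12, 37, 0, 50, 33, 26, 18, 0]
Repeatedly take the largest remaining element:
  Remaining [-12, 37, 0, 50, 33, 26, 18, 0] -> largest is 50
  Remaining [-12, 37, 0, 33, 26, 18, 0] -> largest is 37
  Remaining [-12, 0, 33, 26, 18, 0] -> largest is 33
  Remaining [-12, 0, 26, 18, 0] -> largest is 26
  Remaining [-12, 0, 18, 0] -> largest is 18
  Remaining [-12, 0, 0] -> largest is 0
  Remaining [-12, 0] -> largest is 0
  Remaining [-12] -> largest is -12
Collecting the picks in order gives the descending list.
Final answer: [50, 37, 33, 26, 18, 0, 0, -12]


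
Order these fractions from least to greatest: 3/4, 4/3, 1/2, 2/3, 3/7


Convert to decimal for comparison:
  3/4 = 0.75
  4/3 = 1.3333
  1/2 = 0.5
  2/3 = 0.6667
  3/7 = 0.4286
Decimals in increasing order: 0.4286 < 0.5 < 0.6667 < 0.75 < 1.3333
Writing each back as its fraction gives the sorted order.
Final answer: 3/7, 1/2, 2/3, 3/4, 4/3


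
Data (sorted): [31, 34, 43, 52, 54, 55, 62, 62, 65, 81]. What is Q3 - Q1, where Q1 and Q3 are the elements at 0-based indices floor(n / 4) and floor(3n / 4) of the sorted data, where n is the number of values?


The data has n = 10 elements.
Q1 index = floor(10 / 4) = floor(2.5) = 2; Q3 index = floor(3 * 10 / 4) = floor(7.5) = 7
Q1 = element at index 2 = 43
Q3 = element at index 7 = 62
IQR = 62 - 43 = 19
Final answer: 19


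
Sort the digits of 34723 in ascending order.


The number 34723 has digits: 3, 4, 7, 2, 3
Sorted: 2, 3, 3, 4, 7
Joining the sorted digits gives the result.
Final answer: 23347


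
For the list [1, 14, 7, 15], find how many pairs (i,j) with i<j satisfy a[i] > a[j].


For each element, count the later elements that are smaller than it:
  1 (index 0): smaller elements after it = [] -> 0
  14 (index 1): smaller elements after it = [7] -> 1
  7 (index 2): smaller elements after it = [] -> 0
Total inversions = 0 + 1 + 0 = 1
Final answer: 1


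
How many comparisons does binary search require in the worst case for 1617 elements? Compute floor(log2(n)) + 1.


Binary search halves the search space each step.
Maximum comparisons = floor(log2(1617)) + 1
log2(1617) = 10.6591
floor(log2(1617)) = 10, so 10 + 1 = 11
Final answer: 11


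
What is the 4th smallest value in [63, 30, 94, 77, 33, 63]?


Sort ascending: [30, 33, 63, 63, 77, 94]
The 4th element (1-indexed) is at index 3.
Value = 63
Final answer: 63


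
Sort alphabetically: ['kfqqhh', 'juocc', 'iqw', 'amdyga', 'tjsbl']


Compare strings character by character (the first differing letter decides):
  'amdyga' < 'iqw' since 'a' < 'i' at position 1
  'iqw' < 'juocc' since 'i' < 'j' at position 1
  'juocc' < 'kfqqhh' since 'j' < 'k' at position 1
  'kfqqhh' < 'tjsbl' since 'k' < 't' at position 1
Chaining these comparisons gives the alphabetical order.
Final answer: ['amdyga', 'iqw', 'juocc', 'kfqqhh', 'tjsbl']


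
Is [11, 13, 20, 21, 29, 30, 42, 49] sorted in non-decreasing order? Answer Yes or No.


Check consecutive pairs:
  11 <= 13? True
  13 <= 20? True
  20 <= 21? True
  21 <= 29? True
  29 <= 30? True
  30 <= 42? True
  42 <= 49? True
Every consecutive pair is in order, so the list is non-decreasing.
Final answer: Yes


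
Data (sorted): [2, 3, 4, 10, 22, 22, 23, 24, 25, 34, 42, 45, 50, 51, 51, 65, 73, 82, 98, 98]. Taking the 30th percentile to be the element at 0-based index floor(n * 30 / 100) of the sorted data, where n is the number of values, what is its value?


The dataset has n = 20 elements.
Index = floor(20 * 30 / 100) = floor(600 / 100) = floor(6) = 6
Counting from index 0 in the sorted data, the element at index 6 is 23.
Final answer: 23


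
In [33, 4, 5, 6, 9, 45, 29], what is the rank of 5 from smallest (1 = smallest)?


Sort ascending: [4, 5, 6, 9, 29, 33, 45]
Find 5 in the sorted list.
5 is at position 2 (1-indexed).
Final answer: 2


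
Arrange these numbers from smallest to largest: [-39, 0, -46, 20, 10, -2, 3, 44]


Original list: [-39, 0, -46, 20, 10, -2, 3, 44]
Repeatedly take the smallest remaining element:
  Remaining [-39, 0, -46, 20, 10, -2, 3, 44] -> smallest is -46
  Remaining [-39, 0, 20, 10, -2, 3, 44] -> smallest is -39
  Remaining [0, 20, 10, -2, 3, 44] -> smallest is -2
  Remaining [0, 20, 10, 3, 44] -> smallest is 0
  Remaining [20, 10, 3, 44] -> smallest is 3
  Remaining [20, 10, 44] -> smallest is 10
  Remaining [20, 44] -> smallest is 20
  Remaining [44] -> smallest is 44
Collecting the picks in order gives the sorted list.
Final answer: [-46, -39, -2, 0, 3, 10, 20, 44]


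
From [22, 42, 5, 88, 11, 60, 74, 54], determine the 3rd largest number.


Sort descending: [88, 74, 60, 54, 42, 22, 11, 5]
The 3rd element (1-indexed) is at index 2.
Value = 60
Final answer: 60


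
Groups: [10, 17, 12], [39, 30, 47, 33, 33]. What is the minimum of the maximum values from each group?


Find max of each group:
  Group 1: [10, 17, 12] -> max = 17
  Group 2: [39, 30, 47, 33, 33] -> max = 47
Maxes: [17, 47]
Minimum of maxes = 17
Final answer: 17


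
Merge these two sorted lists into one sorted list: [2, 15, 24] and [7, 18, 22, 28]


List A: [2, 15, 24]
List B: [7, 18, 22, 28]
Repeatedly compare the front elements and take the smaller:
  2 vs 7 -> take 2
  15 vs 7 -> take 7
  15 vs 18 -> take 15
  24 vs 18 -> take 18
  24 vs 22 -> take 22
  24 vs 28 -> take 24
  A is exhausted; append the rest of B: [28]
Final answer: [2, 7, 15, 18, 22, 24, 28]


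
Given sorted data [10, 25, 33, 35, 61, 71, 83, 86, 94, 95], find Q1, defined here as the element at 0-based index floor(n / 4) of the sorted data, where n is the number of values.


The list has n = 10 elements.
Q1 index = floor(10 / 4) = floor(2.5) = 2
Counting from index 0 in the sorted data, the element at index 2 is 33.
Final answer: 33


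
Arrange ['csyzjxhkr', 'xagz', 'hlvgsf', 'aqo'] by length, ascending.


Compute lengths:
  'csyzjxhkr' has length 9
  'xagz' has length 4
  'hlvgsf' has length 6
  'aqo' has length 3
Lengths in increasing order: 3 < 4 < 6 < 9
Listing the words in that order gives the answer.
Final answer: ['aqo', 'xagz', 'hlvgsf', 'csyzjxhkr']


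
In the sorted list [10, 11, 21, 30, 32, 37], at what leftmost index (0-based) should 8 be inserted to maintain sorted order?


List is sorted: [10, 11, 21, 30, 32, 37]
We need the leftmost position where 8 can be inserted, i.e. the first index whose element is >= 8 (or the end of the list if none is).
Binary search with low=0, high=6 (0-based indices):
  low=0, high=6, mid=3: a[3]=30 >= 8, so high = 3
  low=0, high=3, mid=1: a[1]=11 >= 8, so high = 1
  low=0, high=1, mid=0: a[0]=10 >= 8, so high = 0
Now low = high = 0, so the insertion index is 0.
Final answer: 0


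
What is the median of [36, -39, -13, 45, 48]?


First, sort the list: [-39, -13, 36, 45, 48]
The list has 5 elements (odd count).
The middle index is 2 (0-based), and the element there is 36.
Final answer: 36


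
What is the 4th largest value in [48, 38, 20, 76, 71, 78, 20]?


Sort descending: [78, 76, 71, 48, 38, 20, 20]
The 4th element (1-indexed) is at index 3.
Value = 48
Final answer: 48


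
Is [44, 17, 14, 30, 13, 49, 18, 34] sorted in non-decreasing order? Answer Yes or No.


Check consecutive pairs:
  44 <= 17? False
  17 <= 14? False
  14 <= 30? True
  30 <= 13? False
  13 <= 49? True
  49 <= 18? False
  18 <= 34? True
4 consecutive pair(s) are out of order, so the list is not sorted.
Final answer: No


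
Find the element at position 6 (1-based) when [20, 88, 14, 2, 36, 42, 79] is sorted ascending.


Sort ascending: [2, 14, 20, 36, 42, 79, 88]
The 6th element (1-indexed) is at index 5.
Value = 79
Final answer: 79


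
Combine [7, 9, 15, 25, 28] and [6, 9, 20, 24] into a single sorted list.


List A: [7, 9, 15, 25, 28]
List B: [6, 9, 20, 24]
Repeatedly compare the front elements and take the smaller:
  7 vs 6 -> take 6
  7 vs 9 -> take 7
  9 vs 9 -> take 9
  15 vs 9 -> take 9
  15 vs 20 -> take 15
  25 vs 20 -> take 20
  25 vs 24 -> take 24
  B is exhausted; append the rest of A: [25, 28]
Final answer: [6, 7, 9, 9, 15, 20, 24, 25, 28]


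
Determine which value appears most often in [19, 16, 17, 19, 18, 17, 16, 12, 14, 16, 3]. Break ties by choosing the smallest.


Count the frequency of each value:
  3 appears 1 time(s)
  12 appears 1 time(s)
  14 appears 1 time(s)
  16 appears 3 time(s)
  17 appears 2 time(s)
  18 appears 1 time(s)
  19 appears 2 time(s)
Maximum frequency is 3.
Only 16 reaches that frequency, so it is the mode.
Final answer: 16


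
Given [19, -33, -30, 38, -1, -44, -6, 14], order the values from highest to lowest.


Original list: [19, -33, -30, 38, -1, -44, -6, 14]
Repeatedly take the largest remaining element:
  Remaining [19, -33, -30, 38, -1, -44, -6, 14] -> largest is 38
  Remaining [19, -33, -30, -1, -44, -6, 14] -> largest is 19
  Remaining [-33, -30, -1, -44, -6, 14] -> largest is 14
  Remaining [-33, -30, -1, -44, -6] -> largest is -1
  Remaining [-33, -30, -44, -6] -> largest is -6
  Remaining [-33, -30, -44] -> largest is -30
  Remaining [-33, -44] -> largest is -33
  Remaining [-44] -> largest is -44
Collecting the picks in order gives the descending list.
Final answer: [38, 19, 14, -1, -6, -30, -33, -44]


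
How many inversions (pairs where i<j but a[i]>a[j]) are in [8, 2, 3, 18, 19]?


For each element, count the later elements that are smaller than it:
  8 (index 0): smaller elements after it = [2, 3] -> 2
  2 (index 1): smaller elements after it = [] -> 0
  3 (index 2): smaller elements after it = [] -> 0
  18 (index 3): smaller elements after it = [] -> 0
Total inversions = 2 + 0 + 0 + 0 = 2
Final answer: 2


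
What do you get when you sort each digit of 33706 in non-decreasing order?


The number 33706 has digits: 3, 3, 7, 0, 6
Sorted: 0, 3, 3, 6, 7
Joining the sorted digits gives the result.
Final answer: 03367


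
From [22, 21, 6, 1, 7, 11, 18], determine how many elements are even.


Check each element:
  22 is even
  21 is odd
  6 is even
  1 is odd
  7 is odd
  11 is odd
  18 is even
Evens: [22, 6, 18]
Count of evens = 3
Final answer: 3


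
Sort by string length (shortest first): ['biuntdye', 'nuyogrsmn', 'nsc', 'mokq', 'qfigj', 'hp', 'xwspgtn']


Compute lengths:
  'biuntdye' has length 8
  'nuyogrsmn' has length 9
  'nsc' has length 3
  'mokq' has length 4
  'qfigj' has length 5
  'hp' has length 2
  'xwspgtn' has length 7
Lengths in increasing order: 2 < 3 < 4 < 5 < 7 < 8 < 9
Listing the words in that order gives the answer.
Final answer: ['hp', 'nsc', 'mokq', 'qfigj', 'xwspgtn', 'biuntdye', 'nuyogrsmn']


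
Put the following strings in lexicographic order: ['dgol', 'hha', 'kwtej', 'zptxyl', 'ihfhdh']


Compare strings character by character (the first differing letter decides):
  'dgol' < 'hha' since 'd' < 'h' at position 1
  'hha' < 'ihfhdh' since 'h' < 'i' at position 1
  'ihfhdh' < 'kwtej' since 'i' < 'k' at position 1
  'kwtej' < 'zptxyl' since 'k' < 'z' at position 1
Chaining these comparisons gives the alphabetical order.
Final answer: ['dgol', 'hha', 'ihfhdh', 'kwtej', 'zptxyl']


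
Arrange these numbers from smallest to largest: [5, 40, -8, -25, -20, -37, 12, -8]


Original list: [5, 40, -8, -25, -20, -37, 12, -8]
Repeatedly take the smallest remaining element:
  Remaining [5, 40, -8, -25, -20, -37, 12, -8] -> smallest is -37
  Remaining [5, 40, -8, -25, -20, 12, -8] -> smallest is -25
  Remaining [5, 40, -8, -20, 12, -8] -> smallest is -20
  Remaining [5, 40, -8, 12, -8] -> smallest is -8
  Remaining [5, 40, 12, -8] -> smallest is -8
  Remaining [5, 40, 12] -> smallest is 5
  Remaining [40, 12] -> smallest is 12
  Remaining [40] -> smallest is 40
Collecting the picks in order gives the sorted list.
Final answer: [-37, -25, -20, -8, -8, 5, 12, 40]


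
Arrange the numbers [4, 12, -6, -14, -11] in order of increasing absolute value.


Compute absolute values:
  |4| = 4
  |12| = 12
  |-6| = 6
  |-14| = 14
  |-11| = 11
Absolute values in increasing order: 4 < 6 < 11 < 12 < 14
Listing the original numbers in that order gives the answer.
Final answer: [4, -6, -11, 12, -14]


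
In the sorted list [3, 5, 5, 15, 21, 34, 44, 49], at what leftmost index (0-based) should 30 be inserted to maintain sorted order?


List is sorted: [3, 5, 5, 15, 21, 34, 44, 49]
We need the leftmost position where 30 can be inserted, i.e. the first index whose element is >= 30 (or the end of the list if none is).
Binary search with low=0, high=8 (0-based indices):
  low=0, high=8, mid=4: a[4]=21 < 30, so low = 5
  low=5, high=8, mid=6: a[6]=44 >= 30, so high = 6
  low=5, high=6, mid=5: a[5]=34 >= 30, so high = 5
Now low = high = 5, so the insertion index is 5.
Final answer: 5


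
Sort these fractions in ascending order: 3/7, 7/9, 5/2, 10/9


Convert to decimal for comparison:
  3/7 = 0.4286
  7/9 = 0.7778
  5/2 = 2.5
  10/9 = 1.1111
Decimals in increasing order: 0.4286 < 0.7778 < 1.1111 < 2.5
Writing each back as its fraction gives the sorted order.
Final answer: 3/7, 7/9, 10/9, 5/2


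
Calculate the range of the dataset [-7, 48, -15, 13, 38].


Maximum value: 48
Minimum value: -15
Range = 48 - (-15) = 63
Final answer: 63


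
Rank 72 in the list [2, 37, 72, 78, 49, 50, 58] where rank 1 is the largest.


Sort descending: [78, 72, 58, 50, 49, 37, 2]
Find 72 in the sorted list.
72 is at position 2.
Final answer: 2


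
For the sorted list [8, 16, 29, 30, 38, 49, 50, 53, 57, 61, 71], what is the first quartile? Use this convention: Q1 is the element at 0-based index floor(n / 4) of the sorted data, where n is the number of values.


The list has n = 11 elements.
Q1 index = floor(11 / 4) = floor(2.75) = 2
Counting from index 0 in the sorted data, the element at index 2 is 29.
Final answer: 29


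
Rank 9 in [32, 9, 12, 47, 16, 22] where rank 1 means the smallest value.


Sort ascending: [9, 12, 16, 22, 32, 47]
Find 9 in the sorted list.
9 is at position 1 (1-indexed).
Final answer: 1


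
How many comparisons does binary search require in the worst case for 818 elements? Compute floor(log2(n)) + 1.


Binary search halves the search space each step.
Maximum comparisons = floor(log2(818)) + 1
log2(818) = 9.676
floor(log2(818)) = 9, so 9 + 1 = 10
Final answer: 10


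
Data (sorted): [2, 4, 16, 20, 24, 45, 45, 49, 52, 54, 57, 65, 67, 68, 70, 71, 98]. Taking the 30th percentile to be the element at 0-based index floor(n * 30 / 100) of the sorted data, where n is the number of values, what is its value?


The dataset has n = 17 elements.
Index = floor(17 * 30 / 100) = floor(510 / 100) = floor(5.1) = 5
Counting from index 0 in the sorted data, the element at index 5 is 45.
Final answer: 45


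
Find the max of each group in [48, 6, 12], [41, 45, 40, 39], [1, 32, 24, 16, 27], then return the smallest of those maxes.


Find max of each group:
  Group 1: [48, 6, 12] -> max = 48
  Group 2: [41, 45, 40, 39] -> max = 45
  Group 3: [1, 32, 24, 16, 27] -> max = 32
Maxes: [48, 45, 32]
Minimum of maxes = 32
Final answer: 32


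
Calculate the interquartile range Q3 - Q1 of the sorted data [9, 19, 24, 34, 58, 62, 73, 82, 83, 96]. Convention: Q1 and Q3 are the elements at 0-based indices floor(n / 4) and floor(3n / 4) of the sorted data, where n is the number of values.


The data has n = 10 elements.
Q1 index = floor(10 / 4) = floor(2.5) = 2; Q3 index = floor(3 * 10 / 4) = floor(7.5) = 7
Q1 = element at index 2 = 24
Q3 = element at index 7 = 82
IQR = 82 - 24 = 58
Final answer: 58


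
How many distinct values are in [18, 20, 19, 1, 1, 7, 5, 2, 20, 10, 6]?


List all unique values:
Distinct values: [1, 2, 5, 6, 7, 10, 18, 19, 20]
Count = 9
Final answer: 9


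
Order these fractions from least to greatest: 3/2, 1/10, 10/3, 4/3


Convert to decimal for comparison:
  3/2 = 1.5
  1/10 = 0.1
  10/3 = 3.3333
  4/3 = 1.3333
Decimals in increasing order: 0.1 < 1.3333 < 1.5 < 3.3333
Writing each back as its fraction gives the sorted order.
Final answer: 1/10, 4/3, 3/2, 10/3


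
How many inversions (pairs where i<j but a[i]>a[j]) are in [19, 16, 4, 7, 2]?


For each element, count the later elements that are smaller than it:
  19 (index 0): smaller elements after it = [16, 4, 7, 2] -> 4
  16 (index 1): smaller elements after it = [4, 7, 2] -> 3
  4 (index 2): smaller elements after it = [2] -> 1
  7 (index 3): smaller elements after it = [2] -> 1
Total inversions = 4 + 3 + 1 + 1 = 9
Final answer: 9


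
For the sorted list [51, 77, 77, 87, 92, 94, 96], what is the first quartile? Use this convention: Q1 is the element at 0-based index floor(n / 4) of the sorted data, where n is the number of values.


The list has n = 7 elements.
Q1 index = floor(7 / 4) = floor(1.75) = 1
Counting from index 0 in the sorted data, the element at index 1 is 77.
Final answer: 77


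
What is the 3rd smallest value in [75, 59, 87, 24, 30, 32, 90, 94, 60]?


Sort ascending: [24, 30, 32, 59, 60, 75, 87, 90, 94]
The 3rd element (1-indexed) is at index 2.
Value = 32
Final answer: 32


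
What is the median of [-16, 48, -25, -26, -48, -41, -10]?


First, sort the list: [-48, -41, -26, -25, -16, -10, 48]
The list has 7 elements (odd count).
The middle index is 3 (0-based), and the element there is -25.
Final answer: -25


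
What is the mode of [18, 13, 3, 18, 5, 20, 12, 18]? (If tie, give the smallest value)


Count the frequency of each value:
  3 appears 1 time(s)
  5 appears 1 time(s)
  12 appears 1 time(s)
  13 appears 1 time(s)
  18 appears 3 time(s)
  20 appears 1 time(s)
Maximum frequency is 3.
Only 18 reaches that frequency, so it is the mode.
Final answer: 18


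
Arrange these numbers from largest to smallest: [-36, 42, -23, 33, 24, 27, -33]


Original list: [-36, 42, -23, 33, 24, 27, -33]
Repeatedly take the largest remaining element:
  Remaining [-36, 42, -23, 33, 24, 27, -33] -> largest is 42
  Remaining [-36, -23, 33, 24, 27, -33] -> largest is 33
  Remaining [-36, -23, 24, 27, -33] -> largest is 27
  Remaining [-36, -23, 24, -33] -> largest is 24
  Remaining [-36, -23, -33] -> largest is -23
  Remaining [-36, -33] -> largest is -33
  Remaining [-36] -> largest is -36
Collecting the picks in order gives the descending list.
Final answer: [42, 33, 27, 24, -23, -33, -36]


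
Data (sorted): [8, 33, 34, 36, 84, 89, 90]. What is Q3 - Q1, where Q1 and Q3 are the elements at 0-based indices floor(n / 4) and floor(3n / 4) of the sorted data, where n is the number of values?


The data has n = 7 elements.
Q1 index = floor(7 / 4) = floor(1.75) = 1; Q3 index = floor(3 * 7 / 4) = floor(5.25) = 5
Q1 = element at index 1 = 33
Q3 = element at index 5 = 89
IQR = 89 - 33 = 56
Final answer: 56


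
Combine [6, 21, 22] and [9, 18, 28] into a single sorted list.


List A: [6, 21, 22]
List B: [9, 18, 28]
Repeatedly compare the front elements and take the smaller:
  6 vs 9 -> take 6
  21 vs 9 -> take 9
  21 vs 18 -> take 18
  21 vs 28 -> take 21
  22 vs 28 -> take 22
  A is exhausted; append the rest of B: [28]
Final answer: [6, 9, 18, 21, 22, 28]


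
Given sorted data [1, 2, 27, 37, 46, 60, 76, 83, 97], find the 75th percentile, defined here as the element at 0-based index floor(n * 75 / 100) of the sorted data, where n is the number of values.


The dataset has n = 9 elements.
Index = floor(9 * 75 / 100) = floor(675 / 100) = floor(6.75) = 6
Counting from index 0 in the sorted data, the element at index 6 is 76.
Final answer: 76


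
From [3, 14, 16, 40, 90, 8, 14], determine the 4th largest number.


Sort descending: [90, 40, 16, 14, 14, 8, 3]
The 4th element (1-indexed) is at index 3.
Value = 14
Final answer: 14


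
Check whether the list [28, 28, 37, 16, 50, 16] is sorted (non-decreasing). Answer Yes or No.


Check consecutive pairs:
  28 <= 28? True
  28 <= 37? True
  37 <= 16? False
  16 <= 50? True
  50 <= 16? False
2 consecutive pair(s) are out of order, so the list is not sorted.
Final answer: No


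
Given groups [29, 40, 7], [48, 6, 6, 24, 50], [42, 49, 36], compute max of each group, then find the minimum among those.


Find max of each group:
  Group 1: [29, 40, 7] -> max = 40
  Group 2: [48, 6, 6, 24, 50] -> max = 50
  Group 3: [42, 49, 36] -> max = 49
Maxes: [40, 50, 49]
Minimum of maxes = 40
Final answer: 40


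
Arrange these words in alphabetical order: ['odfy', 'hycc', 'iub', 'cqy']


Compare strings character by character (the first differing letter decides):
  'cqy' < 'hycc' since 'c' < 'h' at position 1
  'hycc' < 'iub' since 'h' < 'i' at position 1
  'iub' < 'odfy' since 'i' < 'o' at position 1
Chaining these comparisons gives the alphabetical order.
Final answer: ['cqy', 'hycc', 'iub', 'odfy']


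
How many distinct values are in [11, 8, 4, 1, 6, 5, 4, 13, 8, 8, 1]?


List all unique values:
Distinct values: [1, 4, 5, 6, 8, 11, 13]
Count = 7
Final answer: 7


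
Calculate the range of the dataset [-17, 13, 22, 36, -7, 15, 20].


Maximum value: 36
Minimum value: -17
Range = 36 - (-17) = 53
Final answer: 53


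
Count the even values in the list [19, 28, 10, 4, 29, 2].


Check each element:
  19 is odd
  28 is even
  10 is even
  4 is even
  29 is odd
  2 is even
Evens: [28, 10, 4, 2]
Count of evens = 4
Final answer: 4


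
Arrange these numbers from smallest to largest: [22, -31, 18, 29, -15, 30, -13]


Original list: [22, -31, 18, 29, -15, 30, -13]
Repeatedly take the smallest remaining element:
  Remaining [22, -31, 18, 29, -15, 30, -13] -> smallest is -31
  Remaining [22, 18, 29, -15, 30, -13] -> smallest is -15
  Remaining [22, 18, 29, 30, -13] -> smallest is -13
  Remaining [22, 18, 29, 30] -> smallest is 18
  Remaining [22, 29, 30] -> smallest is 22
  Remaining [29, 30] -> smallest is 29
  Remaining [30] -> smallest is 30
Collecting the picks in order gives the sorted list.
Final answer: [-31, -15, -13, 18, 22, 29, 30]


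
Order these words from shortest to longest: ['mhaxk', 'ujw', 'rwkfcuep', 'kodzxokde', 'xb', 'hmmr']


Compute lengths:
  'mhaxk' has length 5
  'ujw' has length 3
  'rwkfcuep' has length 8
  'kodzxokde' has length 9
  'xb' has length 2
  'hmmr' has length 4
Lengths in increasing order: 2 < 3 < 4 < 5 < 8 < 9
Listing the words in that order gives the answer.
Final answer: ['xb', 'ujw', 'hmmr', 'mhaxk', 'rwkfcuep', 'kodzxokde']


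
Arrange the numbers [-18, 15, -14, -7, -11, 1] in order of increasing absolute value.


Compute absolute values:
  |-18| = 18
  |15| = 15
  |-14| = 14
  |-7| = 7
  |-11| = 11
  |1| = 1
Absolute values in increasing order: 1 < 7 < 11 < 14 < 15 < 18
Listing the original numbers in that order gives the answer.
Final answer: [1, -7, -11, -14, 15, -18]


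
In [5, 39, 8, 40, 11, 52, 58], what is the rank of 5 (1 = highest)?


Sort descending: [58, 52, 40, 39, 11, 8, 5]
Find 5 in the sorted list.
5 is at position 7.
Final answer: 7


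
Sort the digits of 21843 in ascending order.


The number 21843 has digits: 2, 1, 8, 4, 3
Sorted: 1, 2, 3, 4, 8
Joining the sorted digits gives the result.
Final answer: 12348


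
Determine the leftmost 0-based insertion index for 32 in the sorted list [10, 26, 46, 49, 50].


List is sorted: [10, 26, 46, 49, 50]
We need the leftmost position where 32 can be inserted, i.e. the first index whose element is >= 32 (or the end of the list if none is).
Binary search with low=0, high=5 (0-based indices):
  low=0, high=5, mid=2: a[2]=46 >= 32, so high = 2
  low=0, high=2, mid=1: a[1]=26 < 32, so low = 2
Now low = high = 2, so the insertion index is 2.
Final answer: 2


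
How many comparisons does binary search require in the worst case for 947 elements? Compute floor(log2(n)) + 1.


Binary search halves the search space each step.
Maximum comparisons = floor(log2(947)) + 1
log2(947) = 9.8872
floor(log2(947)) = 9, so 9 + 1 = 10
Final answer: 10


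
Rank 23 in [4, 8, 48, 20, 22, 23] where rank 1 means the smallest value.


Sort ascending: [4, 8, 20, 22, 23, 48]
Find 23 in the sorted list.
23 is at position 5 (1-indexed).
Final answer: 5


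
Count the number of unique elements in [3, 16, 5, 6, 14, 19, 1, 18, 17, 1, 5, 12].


List all unique values:
Distinct values: [1, 3, 5, 6, 12, 14, 16, 17, 18, 19]
Count = 10
Final answer: 10


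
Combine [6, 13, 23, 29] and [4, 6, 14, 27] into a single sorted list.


List A: [6, 13, 23, 29]
List B: [4, 6, 14, 27]
Repeatedly compare the front elements and take the smaller:
  6 vs 4 -> take 4
  6 vs 6 -> take 6
  13 vs 6 -> take 6
  13 vs 14 -> take 13
  23 vs 14 -> take 14
  23 vs 27 -> take 23
  29 vs 27 -> take 27
  B is exhausted; append the rest of A: [29]
Final answer: [4, 6, 6, 13, 14, 23, 27, 29]


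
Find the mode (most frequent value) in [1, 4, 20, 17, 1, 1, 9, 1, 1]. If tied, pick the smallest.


Count the frequency of each value:
  1 appears 5 time(s)
  4 appears 1 time(s)
  9 appears 1 time(s)
  17 appears 1 time(s)
  20 appears 1 time(s)
Maximum frequency is 5.
Only 1 reaches that frequency, so it is the mode.
Final answer: 1


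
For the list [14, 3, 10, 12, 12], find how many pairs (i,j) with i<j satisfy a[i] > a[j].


For each element, count the later elements that are smaller than it:
  14 (index 0): smaller elements after it = [3, 10, 12, 12] -> 4
  3 (index 1): smaller elements after it = [] -> 0
  10 (index 2): smaller elements after it = [] -> 0
  12 (index 3): smaller elements after it = [] -> 0
Total inversions = 4 + 0 + 0 + 0 = 4
Final answer: 4


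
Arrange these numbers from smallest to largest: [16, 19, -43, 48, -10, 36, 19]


Original list: [16, 19, -43, 48, -10, 36, 19]
Repeatedly take the smallest remaining element:
  Remaining [16, 19, -43, 48, -10, 36, 19] -> smallest is -43
  Remaining [16, 19, 48, -10, 36, 19] -> smallest is -10
  Remaining [16, 19, 48, 36, 19] -> smallest is 16
  Remaining [19, 48, 36, 19] -> smallest is 19
  Remaining [48, 36, 19] -> smallest is 19
  Remaining [48, 36] -> smallest is 36
  Remaining [48] -> smallest is 48
Collecting the picks in order gives the sorted list.
Final answer: [-43, -10, 16, 19, 19, 36, 48]


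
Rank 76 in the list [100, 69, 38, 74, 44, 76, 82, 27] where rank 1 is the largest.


Sort descending: [100, 82, 76, 74, 69, 44, 38, 27]
Find 76 in the sorted list.
76 is at position 3.
Final answer: 3


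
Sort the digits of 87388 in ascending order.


The number 87388 has digits: 8, 7, 3, 8, 8
Sorted: 3, 7, 8, 8, 8
Joining the sorted digits gives the result.
Final answer: 37888


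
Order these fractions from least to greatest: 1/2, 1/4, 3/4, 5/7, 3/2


Convert to decimal for comparison:
  1/2 = 0.5
  1/4 = 0.25
  3/4 = 0.75
  5/7 = 0.7143
  3/2 = 1.5
Decimals in increasing order: 0.25 < 0.5 < 0.7143 < 0.75 < 1.5
Writing each back as its fraction gives the sorted order.
Final answer: 1/4, 1/2, 5/7, 3/4, 3/2


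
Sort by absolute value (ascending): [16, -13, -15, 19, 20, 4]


Compute absolute values:
  |16| = 16
  |-13| = 13
  |-15| = 15
  |19| = 19
  |20| = 20
  |4| = 4
Absolute values in increasing order: 4 < 13 < 15 < 16 < 19 < 20
Listing the original numbers in that order gives the answer.
Final answer: [4, -13, -15, 16, 19, 20]


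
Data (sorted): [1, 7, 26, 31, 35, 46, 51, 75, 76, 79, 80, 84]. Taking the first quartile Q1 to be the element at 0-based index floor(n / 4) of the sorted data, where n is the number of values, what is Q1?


The list has n = 12 elements.
Q1 index = floor(12 / 4) = floor(3) = 3
Counting from index 0 in the sorted data, the element at index 3 is 31.
Final answer: 31


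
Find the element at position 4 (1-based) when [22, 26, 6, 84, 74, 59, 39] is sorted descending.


Sort descending: [84, 74, 59, 39, 26, 22, 6]
The 4th element (1-indexed) is at index 3.
Value = 39
Final answer: 39


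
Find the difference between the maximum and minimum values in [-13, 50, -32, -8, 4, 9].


Maximum value: 50
Minimum value: -32
Range = 50 - (-32) = 82
Final answer: 82


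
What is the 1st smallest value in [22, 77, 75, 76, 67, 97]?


Sort ascending: [22, 67, 75, 76, 77, 97]
The 1st element (1-indexed) is at index 0.
Value = 22
Final answer: 22


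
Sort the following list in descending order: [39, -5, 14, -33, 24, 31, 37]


Original list: [39, -5, 14, -33, 24, 31, 37]
Repeatedly take the largest remaining element:
  Remaining [39, -5, 14, -33, 24, 31, 37] -> largest is 39
  Remaining [-5, 14, -33, 24, 31, 37] -> largest is 37
  Remaining [-5, 14, -33, 24, 31] -> largest is 31
  Remaining [-5, 14, -33, 24] -> largest is 24
  Remaining [-5, 14, -33] -> largest is 14
  Remaining [-5, -33] -> largest is -5
  Remaining [-33] -> largest is -33
Collecting the picks in order gives the descending list.
Final answer: [39, 37, 31, 24, 14, -5, -33]


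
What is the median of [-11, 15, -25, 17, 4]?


First, sort the list: [-25, -11, 4, 15, 17]
The list has 5 elements (odd count).
The middle index is 2 (0-based), and the element there is 4.
Final answer: 4


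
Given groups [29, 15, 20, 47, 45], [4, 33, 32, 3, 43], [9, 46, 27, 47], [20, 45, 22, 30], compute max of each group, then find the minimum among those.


Find max of each group:
  Group 1: [29, 15, 20, 47, 45] -> max = 47
  Group 2: [4, 33, 32, 3, 43] -> max = 43
  Group 3: [9, 46, 27, 47] -> max = 47
  Group 4: [20, 45, 22, 30] -> max = 45
Maxes: [47, 43, 47, 45]
Minimum of maxes = 43
Final answer: 43


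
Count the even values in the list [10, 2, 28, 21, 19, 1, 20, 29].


Check each element:
  10 is even
  2 is even
  28 is even
  21 is odd
  19 is odd
  1 is odd
  20 is even
  29 is odd
Evens: [10, 2, 28, 20]
Count of evens = 4
Final answer: 4


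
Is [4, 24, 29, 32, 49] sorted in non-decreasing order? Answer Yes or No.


Check consecutive pairs:
  4 <= 24? True
  24 <= 29? True
  29 <= 32? True
  32 <= 49? True
Every consecutive pair is in order, so the list is non-decreasing.
Final answer: Yes


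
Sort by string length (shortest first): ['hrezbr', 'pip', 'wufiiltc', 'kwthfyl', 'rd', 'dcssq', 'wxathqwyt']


Compute lengths:
  'hrezbr' has length 6
  'pip' has length 3
  'wufiiltc' has length 8
  'kwthfyl' has length 7
  'rd' has length 2
  'dcssq' has length 5
  'wxathqwyt' has length 9
Lengths in increasing order: 2 < 3 < 5 < 6 < 7 < 8 < 9
Listing the words in that order gives the answer.
Final answer: ['rd', 'pip', 'dcssq', 'hrezbr', 'kwthfyl', 'wufiiltc', 'wxathqwyt']


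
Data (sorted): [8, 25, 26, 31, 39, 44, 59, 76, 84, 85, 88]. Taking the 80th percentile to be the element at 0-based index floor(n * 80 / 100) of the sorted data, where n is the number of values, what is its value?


The dataset has n = 11 elements.
Index = floor(11 * 80 / 100) = floor(880 / 100) = floor(8.8) = 8
Counting from index 0 in the sorted data, the element at index 8 is 84.
Final answer: 84


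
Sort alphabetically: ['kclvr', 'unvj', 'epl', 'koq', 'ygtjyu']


Compare strings character by character (the first differing letter decides):
  'epl' < 'kclvr' since 'e' < 'k' at position 1
  'kclvr' < 'koq' since 'c' < 'o' at position 2
  'koq' < 'unvj' since 'k' < 'u' at position 1
  'unvj' < 'ygtjyu' since 'u' < 'y' at position 1
Chaining these comparisons gives the alphabetical order.
Final answer: ['epl', 'kclvr', 'koq', 'unvj', 'ygtjyu']


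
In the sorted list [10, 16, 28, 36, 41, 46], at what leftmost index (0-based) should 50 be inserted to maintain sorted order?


List is sorted: [10, 16, 28, 36, 41, 46]
We need the leftmost position where 50 can be inserted, i.e. the first index whose element is >= 50 (or the end of the list if none is).
Binary search with low=0, high=6 (0-based indices):
  low=0, high=6, mid=3: a[3]=36 < 50, so low = 4
  low=4, high=6, mid=5: a[5]=46 < 50, so low = 6
Now low = high = 6, so the insertion index is 6.
Final answer: 6


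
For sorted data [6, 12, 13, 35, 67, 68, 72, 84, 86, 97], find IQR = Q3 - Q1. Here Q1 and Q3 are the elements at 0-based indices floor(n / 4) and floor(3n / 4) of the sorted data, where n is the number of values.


The data has n = 10 elements.
Q1 index = floor(10 / 4) = floor(2.5) = 2; Q3 index = floor(3 * 10 / 4) = floor(7.5) = 7
Q1 = element at index 2 = 13
Q3 = element at index 7 = 84
IQR = 84 - 13 = 71
Final answer: 71


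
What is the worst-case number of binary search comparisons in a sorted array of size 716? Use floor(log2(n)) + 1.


Binary search halves the search space each step.
Maximum comparisons = floor(log2(716)) + 1
log2(716) = 9.4838
floor(log2(716)) = 9, so 9 + 1 = 10
Final answer: 10


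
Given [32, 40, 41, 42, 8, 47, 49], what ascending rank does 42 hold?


Sort ascending: [8, 32, 40, 41, 42, 47, 49]
Find 42 in the sorted list.
42 is at position 5 (1-indexed).
Final answer: 5


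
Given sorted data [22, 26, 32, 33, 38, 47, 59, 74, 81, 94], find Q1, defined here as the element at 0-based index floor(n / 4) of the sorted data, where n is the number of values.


The list has n = 10 elements.
Q1 index = floor(10 / 4) = floor(2.5) = 2
Counting from index 0 in the sorted data, the element at index 2 is 32.
Final answer: 32
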